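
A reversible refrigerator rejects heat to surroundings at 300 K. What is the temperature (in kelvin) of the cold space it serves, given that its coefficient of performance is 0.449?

T_C ≈ 93.0 K

COP_R = T_C/(T_H − T_C) ⇒ T_C = T_H·COP_R/(1 + COP_R) = 300.00 × 0.449/(1 + 0.449) = 93.0 K.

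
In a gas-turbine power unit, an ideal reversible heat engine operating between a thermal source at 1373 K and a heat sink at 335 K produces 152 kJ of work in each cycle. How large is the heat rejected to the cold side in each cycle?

η_rev = 1 − T_C/T_H = 1 − 335.00/1373.00 = 0.7560.
Since Q_C/Q_H = T_C/T_H and Q_H = W/η, Q_C = W·T_C/(T_H − T_C) = 152 × 335.00/1038.00 = 49.1 kJ.

Q_C ≈ 49.1 kJ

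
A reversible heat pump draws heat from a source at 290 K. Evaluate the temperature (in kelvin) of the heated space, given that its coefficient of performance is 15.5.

T_H ≈ 310 K

COP_HP = T_H/(T_H − T_C) ⇒ T_H = T_C·COP_HP/(COP_HP − 1) = 290.00 × 15.5/(15.5 − 1) = 310 K.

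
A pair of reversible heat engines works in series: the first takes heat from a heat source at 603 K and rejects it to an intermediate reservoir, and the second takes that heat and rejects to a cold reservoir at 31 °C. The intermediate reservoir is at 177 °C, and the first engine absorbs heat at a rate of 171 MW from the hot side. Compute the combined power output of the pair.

Ẇ_total ≈ 84.7 MW

T_C = 31 °C → 31 + 273.15 = 304.15 K.
Two reversible stages in series are equivalent to a single Carnot engine between T_H and T_C, so η_total = 1 − T_C/T_H = 1 − 304.15/603.00 = 0.4956.
W_total = η_total · Q_H = 0.4956 × 171 = 84.7 MW.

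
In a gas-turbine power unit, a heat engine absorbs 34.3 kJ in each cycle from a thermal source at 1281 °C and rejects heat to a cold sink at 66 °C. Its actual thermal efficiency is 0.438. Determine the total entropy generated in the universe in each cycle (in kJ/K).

ΔS_univ ≈ 0.03477 kJ/K

T_H = 1281 °C → 1281 + 273.15 = 1554.15 K.
T_C = 66 °C → 66 + 273.15 = 339.15 K.
W = η·Q_H = 0.438 × 34.3 = 15.02 kJ, so Q_C = Q_H − W = 19.28 kJ.
The hot reservoir loses entropy Q_H/T_H = 34.3/1554.15 = 0.02207 kJ/K; the cold reservoir gains Q_C/T_C = 19.28/339.15 = 0.05684 kJ/K.
ΔS_univ = −Q_H/T_H + Q_C/T_C = 0.03477 kJ/K (> 0, since η = 0.438 < η_Carnot = 0.782).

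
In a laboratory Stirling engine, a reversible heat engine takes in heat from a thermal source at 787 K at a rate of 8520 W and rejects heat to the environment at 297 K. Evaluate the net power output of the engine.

Ẇ ≈ 5300 W

For a reversible engine, η = 1 − T_C/T_H = 1 − 297.00/787.00 = 0.6226.
W = η·Q_H = 0.6226 × 8520 = 5300 W.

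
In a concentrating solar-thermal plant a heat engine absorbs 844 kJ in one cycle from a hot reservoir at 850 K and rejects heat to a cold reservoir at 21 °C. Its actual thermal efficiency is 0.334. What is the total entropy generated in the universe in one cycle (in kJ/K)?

T_C = 21 °C → 21 + 273.15 = 294.15 K.
W = η·Q_H = 0.334 × 844 = 281.9 kJ, so Q_C = Q_H − W = 562.1 kJ.
The hot reservoir loses entropy Q_H/T_H = 844/850.00 = 0.9929 kJ/K; the cold reservoir gains Q_C/T_C = 562.1/294.15 = 1.911 kJ/K.
ΔS_univ = −Q_H/T_H + Q_C/T_C = 0.9180 kJ/K (> 0, since η = 0.334 < η_Carnot = 0.654).

ΔS_univ ≈ 0.9180 kJ/K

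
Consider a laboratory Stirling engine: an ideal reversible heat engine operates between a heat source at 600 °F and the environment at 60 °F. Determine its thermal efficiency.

T_H = 600 °F → (600 − 32) × 5/9 = 315.56 °C = 588.71 K.
T_C = 60 °F → (60 − 32) × 5/9 = 15.56 °C = 288.71 K.
Since the cycle is reversible, η = 1 − T_C/T_H = 1 − 288.71/588.71 = 0.510.

η ≈ 0.510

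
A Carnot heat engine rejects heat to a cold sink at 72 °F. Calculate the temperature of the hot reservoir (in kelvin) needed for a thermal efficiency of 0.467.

T_C = 72 °F → (72 − 32) × 5/9 = 22.22 °C = 295.37 K.
From η = 1 − T_C/T_H, solving for T_H gives T_H = T_C/(1 − η) = 295.37/(1 − 0.467) = 554 K.

T_H ≈ 554 K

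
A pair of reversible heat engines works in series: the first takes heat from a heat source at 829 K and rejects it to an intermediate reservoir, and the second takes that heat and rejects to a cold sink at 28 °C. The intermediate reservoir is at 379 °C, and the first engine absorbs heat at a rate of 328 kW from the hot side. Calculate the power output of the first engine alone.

Ẇ₁ ≈ 70.0 kW

T_C = 28 °C → 28 + 273.15 = 301.15 K.
T_m = 379 °C → 379 + 273.15 = 652.15 K.
First-stage efficiency η₁ = 1 − T_m/T_H = 1 − 652.15/829.00 = 0.2133.
W₁ = η₁·Q_H = 0.2133 × 328 = 70.0 kW.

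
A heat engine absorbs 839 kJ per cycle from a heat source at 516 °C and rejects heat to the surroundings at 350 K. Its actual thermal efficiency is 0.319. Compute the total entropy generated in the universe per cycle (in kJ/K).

ΔS_univ ≈ 0.569 kJ/K

T_H = 516 °C → 516 + 273.15 = 789.15 K.
W = η·Q_H = 0.319 × 839 = 267.6 kJ, so Q_C = Q_H − W = 571.4 kJ.
Reservoir entropy changes: ΔS_H = −Q_H/T_H = −839/789.15 = -1.063 kJ/K and ΔS_C = +Q_C/T_C = 571.4/350.00 = 1.632 kJ/K.
ΔS_univ = −Q_H/T_H + Q_C/T_C = 0.569 kJ/K (> 0, since η = 0.319 < η_Carnot = 0.556).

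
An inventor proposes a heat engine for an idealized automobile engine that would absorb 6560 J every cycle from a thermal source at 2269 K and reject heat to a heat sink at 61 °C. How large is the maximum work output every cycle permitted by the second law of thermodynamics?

T_C = 61 °C → 61 + 273.15 = 334.15 K.
No engine can exceed the Carnot limit: η_max = 1 − T_C/T_H = 1 − 334.15/2269.00 = 0.8527.
W_max = η_max · Q_H = 0.8527 × 6560 = 5590 J.

W_max ≈ 5590 J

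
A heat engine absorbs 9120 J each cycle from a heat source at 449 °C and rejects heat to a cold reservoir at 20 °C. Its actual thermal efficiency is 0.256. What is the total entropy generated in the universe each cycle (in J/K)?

T_H = 449 °C → 449 + 273.15 = 722.15 K.
T_C = 20 °C → 20 + 273.15 = 293.15 K.
W = η·Q_H = 0.256 × 9120 = 2335 J, so Q_C = Q_H − W = 6785 J.
The hot reservoir loses entropy Q_H/T_H = 9120/722.15 = 12.63 J/K; the cold reservoir gains Q_C/T_C = 6785/293.15 = 23.15 J/K.
ΔS_univ = −Q_H/T_H + Q_C/T_C = 10.5 J/K (> 0, since η = 0.256 < η_Carnot = 0.594).

ΔS_univ ≈ 10.5 J/K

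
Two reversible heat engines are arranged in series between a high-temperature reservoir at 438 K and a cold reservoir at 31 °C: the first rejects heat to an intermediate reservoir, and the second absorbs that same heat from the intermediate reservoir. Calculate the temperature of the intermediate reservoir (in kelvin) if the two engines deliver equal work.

T_m ≈ 371 K

T_C = 31 °C → 31 + 273.15 = 304.15 K.
For reversible stages Q_m = Q_H·(T_m/T_H). Setting W₁ = Q_H(1 − T_m/T_H) equal to W₂ = Q_m(1 − T_C/T_m) = Q_H·(T_m − T_C)/T_H gives T_H − T_m = T_m − T_C, so T_m = (T_H + T_C)/2 = (438.00 + 304.15)/2 = 371 K.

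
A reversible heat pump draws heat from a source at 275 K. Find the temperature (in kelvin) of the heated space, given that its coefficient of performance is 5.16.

T_H ≈ 341 K

COP_HP = T_H/(T_H − T_C) ⇒ T_H = T_C·COP_HP/(COP_HP − 1) = 275.00 × 5.16/(5.16 − 1) = 341 K.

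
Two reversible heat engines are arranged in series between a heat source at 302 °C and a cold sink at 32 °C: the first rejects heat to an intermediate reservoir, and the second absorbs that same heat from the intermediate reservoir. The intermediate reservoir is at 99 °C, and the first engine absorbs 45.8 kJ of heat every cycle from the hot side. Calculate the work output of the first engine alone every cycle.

W₁ ≈ 16.2 kJ

T_H = 302 °C → 302 + 273.15 = 575.15 K.
T_C = 32 °C → 32 + 273.15 = 305.15 K.
T_m = 99 °C → 99 + 273.15 = 372.15 K.
First-stage efficiency η₁ = 1 − T_m/T_H = 1 − 372.15/575.15 = 0.3530.
W₁ = η₁·Q_H = 0.3530 × 45.8 = 16.2 kJ.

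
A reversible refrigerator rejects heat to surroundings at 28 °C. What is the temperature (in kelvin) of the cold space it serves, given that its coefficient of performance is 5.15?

T_H = 28 °C → 28 + 273.15 = 301.15 K.
COP_R = T_C/(T_H − T_C) ⇒ T_C = T_H·COP_R/(1 + COP_R) = 301.15 × 5.15/(1 + 5.15) = 252 K.

T_C ≈ 252 K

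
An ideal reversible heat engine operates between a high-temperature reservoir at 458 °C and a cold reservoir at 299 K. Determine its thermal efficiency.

T_H = 458 °C → 458 + 273.15 = 731.15 K.
η_rev = 1 − T_C/T_H = 1 − 299.00/731.15 = 0.591.

η ≈ 0.591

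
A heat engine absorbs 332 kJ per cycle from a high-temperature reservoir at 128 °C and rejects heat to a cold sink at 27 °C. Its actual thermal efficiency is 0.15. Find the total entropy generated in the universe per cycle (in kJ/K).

ΔS_univ ≈ 0.1126 kJ/K

T_H = 128 °C → 128 + 273.15 = 401.15 K.
T_C = 27 °C → 27 + 273.15 = 300.15 K.
W = η·Q_H = 0.15 × 332 = 49.80 kJ, so Q_C = Q_H − W = 282.2 kJ.
Entropy balance on the reservoirs: −Q_H/T_H = -0.8276 kJ/K, +Q_C/T_C = 0.9402 kJ/K.
ΔS_univ = −Q_H/T_H + Q_C/T_C = 0.1126 kJ/K (> 0, since η = 0.15 < η_Carnot = 0.252).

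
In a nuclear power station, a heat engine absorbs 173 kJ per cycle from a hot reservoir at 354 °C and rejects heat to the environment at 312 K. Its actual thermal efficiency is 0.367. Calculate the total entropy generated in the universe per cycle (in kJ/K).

ΔS_univ ≈ 0.0751 kJ/K

T_H = 354 °C → 354 + 273.15 = 627.15 K.
W = η·Q_H = 0.367 × 173 = 63.49 kJ, so Q_C = Q_H − W = 109.5 kJ.
The hot reservoir loses entropy Q_H/T_H = 173/627.15 = 0.2759 kJ/K; the cold reservoir gains Q_C/T_C = 109.5/312.00 = 0.3510 kJ/K.
ΔS_univ = −Q_H/T_H + Q_C/T_C = 0.0751 kJ/K (> 0, since η = 0.367 < η_Carnot = 0.503).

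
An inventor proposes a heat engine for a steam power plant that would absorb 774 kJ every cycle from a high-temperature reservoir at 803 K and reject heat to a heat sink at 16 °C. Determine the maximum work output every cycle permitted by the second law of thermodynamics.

T_C = 16 °C → 16 + 273.15 = 289.15 K.
By the Carnot theorem, η_max = 1 − T_C/T_H = 1 − 289.15/803.00 = 0.6399.
W_max = η_max · Q_H = 0.6399 × 774 = 495 kJ.

W_max ≈ 495 kJ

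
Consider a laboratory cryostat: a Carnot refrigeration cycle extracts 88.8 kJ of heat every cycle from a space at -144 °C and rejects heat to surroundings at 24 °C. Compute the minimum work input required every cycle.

W_in ≈ 116 kJ

T_H = 24 °C → 24 + 273.15 = 297.15 K.
T_C = -144 °C → -144 + 273.15 = 129.15 K.
Carnot COP: COP_R = T_C/(T_H − T_C) = 129.15/168.00 = 0.7687.
W = Q_C/COP_R = 88.8/0.7687 = 116 kJ.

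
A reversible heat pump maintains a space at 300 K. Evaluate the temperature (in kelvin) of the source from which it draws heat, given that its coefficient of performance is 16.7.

T_C ≈ 282 K

COP_HP = T_H/(T_H − T_C) ⇒ T_C = T_H·(COP_HP − 1)/COP_HP = 300.00 × (16.7 − 1)/16.7 = 282 K.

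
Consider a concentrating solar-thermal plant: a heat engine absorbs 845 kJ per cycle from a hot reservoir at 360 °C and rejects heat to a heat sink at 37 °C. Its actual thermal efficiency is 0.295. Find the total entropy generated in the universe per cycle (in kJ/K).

ΔS_univ ≈ 0.586 kJ/K

T_H = 360 °C → 360 + 273.15 = 633.15 K.
T_C = 37 °C → 37 + 273.15 = 310.15 K.
W = η·Q_H = 0.295 × 845 = 249.3 kJ, so Q_C = Q_H − W = 595.7 kJ.
The hot reservoir loses entropy Q_H/T_H = 845/633.15 = 1.335 kJ/K; the cold reservoir gains Q_C/T_C = 595.7/310.15 = 1.921 kJ/K.
ΔS_univ = −Q_H/T_H + Q_C/T_C = 0.586 kJ/K (> 0, since η = 0.295 < η_Carnot = 0.510).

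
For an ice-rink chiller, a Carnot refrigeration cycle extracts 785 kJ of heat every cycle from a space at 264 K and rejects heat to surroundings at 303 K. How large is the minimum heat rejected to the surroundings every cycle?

Q_H ≈ 901 kJ

For a reversible cycle Q_H/Q_C = T_H/T_C, so Q_H = Q_C·T_H/T_C = 785 × 303.00/264.00 = 901 kJ.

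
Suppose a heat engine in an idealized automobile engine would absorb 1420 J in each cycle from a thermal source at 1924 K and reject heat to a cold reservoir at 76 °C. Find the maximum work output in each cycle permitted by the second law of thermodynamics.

T_C = 76 °C → 76 + 273.15 = 349.15 K.
The upper bound on efficiency is η_max = 1 − T_C/T_H = 1 − 349.15/1924.00 = 0.8185.
W_max = η_max · Q_H = 0.8185 × 1420 = 1160 J.

W_max ≈ 1160 J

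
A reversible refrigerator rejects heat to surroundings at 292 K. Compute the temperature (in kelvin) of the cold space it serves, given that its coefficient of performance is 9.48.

COP_R = T_C/(T_H − T_C) ⇒ T_C = T_H·COP_R/(1 + COP_R) = 292.00 × 9.48/(1 + 9.48) = 264 K.

T_C ≈ 264 K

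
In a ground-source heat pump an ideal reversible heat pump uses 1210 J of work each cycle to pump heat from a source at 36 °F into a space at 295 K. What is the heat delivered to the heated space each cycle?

T_C = 36 °F → (36 − 32) × 5/9 = 2.22 °C = 275.37 K.
The Carnot heat-pump COP is COP_HP = T_H/(T_H − T_C) = 295.00/19.63 = 15.0297.
Q_H = COP_HP · W = 15.0297 × 1210 = 18200 J.

Q_H ≈ 18200 J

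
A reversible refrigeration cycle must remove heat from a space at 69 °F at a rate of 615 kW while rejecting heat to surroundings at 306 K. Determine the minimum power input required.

Ẇ_in ≈ 25.7 kW

T_C = 69 °F → (69 − 32) × 5/9 = 20.56 °C = 293.71 K.
Carnot COP: COP_R = T_C/(T_H − T_C) = 293.71/12.29 = 23.8893.
W = Q_C/COP_R = 615/23.8893 = 25.7 kW.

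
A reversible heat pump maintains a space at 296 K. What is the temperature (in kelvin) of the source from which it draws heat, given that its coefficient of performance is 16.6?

T_C ≈ 278 K

COP_HP = T_H/(T_H − T_C) ⇒ T_C = T_H·(COP_HP − 1)/COP_HP = 296.00 × (16.6 − 1)/16.6 = 278 K.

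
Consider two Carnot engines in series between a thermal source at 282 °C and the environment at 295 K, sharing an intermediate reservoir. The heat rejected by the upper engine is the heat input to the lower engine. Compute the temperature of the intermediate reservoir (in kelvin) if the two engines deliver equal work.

T_m ≈ 425.1 K

T_H = 282 °C → 282 + 273.15 = 555.15 K.
For reversible stages Q_m = Q_H·(T_m/T_H). Setting W₁ = Q_H(1 − T_m/T_H) equal to W₂ = Q_m(1 − T_C/T_m) = Q_H·(T_m − T_C)/T_H gives T_H − T_m = T_m − T_C, so T_m = (T_H + T_C)/2 = (555.15 + 295.00)/2 = 425.1 K.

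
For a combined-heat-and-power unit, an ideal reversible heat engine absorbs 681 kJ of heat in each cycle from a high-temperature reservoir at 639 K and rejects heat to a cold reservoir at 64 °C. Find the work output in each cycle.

T_C = 64 °C → 64 + 273.15 = 337.15 K.
Carnot efficiency: η = 1 − T_C/T_H = 1 − 337.15/639.00 = 0.4724.
W = η·Q_H = 0.4724 × 681 = 322 kJ.

W ≈ 322 kJ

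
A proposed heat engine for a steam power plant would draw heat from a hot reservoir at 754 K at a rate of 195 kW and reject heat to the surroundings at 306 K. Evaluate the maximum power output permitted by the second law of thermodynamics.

By the Carnot theorem, η_max = 1 − T_C/T_H = 1 − 306.00/754.00 = 0.5942.
W_max = η_max · Q_H = 0.5942 × 195 = 115.9 kW.

Ẇ_max ≈ 115.9 kW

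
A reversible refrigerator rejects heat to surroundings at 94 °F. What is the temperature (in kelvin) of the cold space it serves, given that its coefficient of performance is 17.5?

T_H = 94 °F → (94 − 32) × 5/9 = 34.44 °C = 307.59 K.
COP_R = T_C/(T_H − T_C) ⇒ T_C = T_H·COP_R/(1 + COP_R) = 307.59 × 17.5/(1 + 17.5) = 291 K.

T_C ≈ 291 K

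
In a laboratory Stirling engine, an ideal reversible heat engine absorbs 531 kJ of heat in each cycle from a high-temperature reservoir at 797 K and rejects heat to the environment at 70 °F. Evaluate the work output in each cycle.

T_C = 70 °F → (70 − 32) × 5/9 = 21.11 °C = 294.26 K.
Carnot efficiency: η = 1 − T_C/T_H = 1 − 294.26/797.00 = 0.6308.
W = η·Q_H = 0.6308 × 531 = 335 kJ.

W ≈ 335 kJ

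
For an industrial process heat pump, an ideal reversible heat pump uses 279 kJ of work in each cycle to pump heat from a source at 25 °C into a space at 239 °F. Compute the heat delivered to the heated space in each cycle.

T_H = 239 °F → (239 − 32) × 5/9 = 115.00 °C = 388.15 K.
T_C = 25 °C → 25 + 273.15 = 298.15 K.
Reversible heating COP: COP_HP = T_H/(T_H − T_C) = 388.15/90.00 = 4.3128.
Q_H = COP_HP · W = 4.3128 × 279 = 1200 kJ.

Q_H ≈ 1200 kJ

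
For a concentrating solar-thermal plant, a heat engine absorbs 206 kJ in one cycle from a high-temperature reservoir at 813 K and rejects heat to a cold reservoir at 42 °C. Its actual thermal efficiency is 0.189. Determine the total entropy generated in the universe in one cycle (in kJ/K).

T_C = 42 °C → 42 + 273.15 = 315.15 K.
W = η·Q_H = 0.189 × 206 = 38.93 kJ, so Q_C = Q_H − W = 167.1 kJ.
Entropy balance on the reservoirs: −Q_H/T_H = -0.2534 kJ/K, +Q_C/T_C = 0.5301 kJ/K.
ΔS_univ = −Q_H/T_H + Q_C/T_C = 0.277 kJ/K (> 0, since η = 0.189 < η_Carnot = 0.612).

ΔS_univ ≈ 0.277 kJ/K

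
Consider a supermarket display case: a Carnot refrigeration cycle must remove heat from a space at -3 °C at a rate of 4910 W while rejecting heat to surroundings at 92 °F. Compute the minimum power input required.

Ẇ_in ≈ 660 W

T_H = 92 °F → (92 − 32) × 5/9 = 33.33 °C = 306.48 K.
T_C = -3 °C → -3 + 273.15 = 270.15 K.
COP_R = T_C/(T_H − T_C) = 270.15/36.33 = 7.4353.
W = Q_C/COP_R = 4910/7.4353 = 660 W.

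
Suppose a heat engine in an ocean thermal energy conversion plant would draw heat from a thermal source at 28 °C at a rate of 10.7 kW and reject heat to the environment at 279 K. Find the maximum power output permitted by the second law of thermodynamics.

T_H = 28 °C → 28 + 273.15 = 301.15 K.
By the Carnot theorem, η_max = 1 − T_C/T_H = 1 − 279.00/301.15 = 0.0736.
W_max = η_max · Q_H = 0.0736 × 10.7 = 0.7870 kW.

Ẇ_max ≈ 0.7870 kW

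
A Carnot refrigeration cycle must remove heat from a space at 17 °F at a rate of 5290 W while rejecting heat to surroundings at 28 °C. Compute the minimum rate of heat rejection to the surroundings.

T_H = 28 °C → 28 + 273.15 = 301.15 K.
T_C = 17 °F → (17 − 32) × 5/9 = -8.33 °C = 264.82 K.
For a reversible cycle Q_H/Q_C = T_H/T_C, so Q_H = Q_C·T_H/T_C = 5290 × 301.15/264.82 = 6016 W.

Q̇_H ≈ 6016 W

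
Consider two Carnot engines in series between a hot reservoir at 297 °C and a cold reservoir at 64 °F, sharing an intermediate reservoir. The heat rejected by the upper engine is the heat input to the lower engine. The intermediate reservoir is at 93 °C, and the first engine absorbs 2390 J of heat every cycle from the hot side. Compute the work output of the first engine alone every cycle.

T_H = 297 °C → 297 + 273.15 = 570.15 K.
T_C = 64 °F → (64 − 32) × 5/9 = 17.78 °C = 290.93 K.
T_m = 93 °C → 93 + 273.15 = 366.15 K.
First-stage efficiency η₁ = 1 − T_m/T_H = 1 − 366.15/570.15 = 0.3578.
W₁ = η₁·Q_H = 0.3578 × 2390 = 855 J.

W₁ ≈ 855 J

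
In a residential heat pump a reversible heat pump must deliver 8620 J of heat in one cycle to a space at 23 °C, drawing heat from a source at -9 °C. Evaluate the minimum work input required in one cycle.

W_in ≈ 931.4 J

T_H = 23 °C → 23 + 273.15 = 296.15 K.
T_C = -9 °C → -9 + 273.15 = 264.15 K.
COP_HP = T_H/(T_H − T_C) = 296.15/32.00 = 9.2547.
W = Q_H/COP_HP = 8620/9.2547 = 931.4 J.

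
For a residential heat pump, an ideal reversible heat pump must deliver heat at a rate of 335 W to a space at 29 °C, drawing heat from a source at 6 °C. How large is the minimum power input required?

Ẇ_in ≈ 25.50 W

T_H = 29 °C → 29 + 273.15 = 302.15 K.
T_C = 6 °C → 6 + 273.15 = 279.15 K.
Reversible heating COP: COP_HP = T_H/(T_H − T_C) = 302.15/23.00 = 13.1370.
W = Q_H/COP_HP = 335/13.1370 = 25.50 W.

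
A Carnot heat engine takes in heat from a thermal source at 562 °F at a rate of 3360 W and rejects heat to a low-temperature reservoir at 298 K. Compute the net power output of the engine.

T_H = 562 °F → (562 − 32) × 5/9 = 294.44 °C = 567.59 K.
For a reversible engine, η = 1 − T_C/T_H = 1 − 298.00/567.59 = 0.4750.
W = η·Q_H = 0.4750 × 3360 = 1596 W.

Ẇ ≈ 1596 W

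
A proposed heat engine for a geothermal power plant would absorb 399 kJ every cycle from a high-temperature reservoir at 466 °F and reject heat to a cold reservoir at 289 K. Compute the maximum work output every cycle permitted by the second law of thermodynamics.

T_H = 466 °F → (466 − 32) × 5/9 = 241.11 °C = 514.26 K.
No engine can exceed the Carnot limit: η_max = 1 − T_C/T_H = 1 − 289.00/514.26 = 0.4380.
W_max = η_max · Q_H = 0.4380 × 399 = 175 kJ.

W_max ≈ 175 kJ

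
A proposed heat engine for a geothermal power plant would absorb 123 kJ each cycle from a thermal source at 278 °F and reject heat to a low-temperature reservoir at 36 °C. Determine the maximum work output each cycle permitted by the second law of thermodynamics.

W_max ≈ 30.21 kJ

T_H = 278 °F → (278 − 32) × 5/9 = 136.67 °C = 409.82 K.
T_C = 36 °C → 36 + 273.15 = 309.15 K.
The second-law ceiling is the Carnot efficiency, η_max = 1 − T_C/T_H = 1 − 309.15/409.82 = 0.2456.
W_max = η_max · Q_H = 0.2456 × 123 = 30.21 kJ.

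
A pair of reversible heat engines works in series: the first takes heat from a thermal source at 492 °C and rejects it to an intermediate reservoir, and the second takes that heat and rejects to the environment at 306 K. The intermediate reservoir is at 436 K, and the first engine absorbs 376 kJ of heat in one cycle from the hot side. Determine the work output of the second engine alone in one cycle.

T_H = 492 °C → 492 + 273.15 = 765.15 K.
Heat entering the second stage: Q_m = Q_H·(T_m/T_H) = 376 × 436.00/765.15 = 214 kJ.
Second-stage efficiency η₂ = 1 − T_C/T_m = 1 − 306.00/436.00 = 0.2982, so W₂ = η₂·Q_m = 63.9 kJ.

W₂ ≈ 63.9 kJ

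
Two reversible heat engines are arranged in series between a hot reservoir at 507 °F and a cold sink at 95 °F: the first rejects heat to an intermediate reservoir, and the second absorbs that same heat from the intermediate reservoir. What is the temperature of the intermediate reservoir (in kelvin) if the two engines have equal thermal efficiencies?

T_H = 507 °F → (507 − 32) × 5/9 = 263.89 °C = 537.04 K.
T_C = 95 °F → (95 − 32) × 5/9 = 35.00 °C = 308.15 K.
Equal efficiencies require 1 − T_m/T_H = 1 − T_C/T_m, i.e. T_m/T_H = T_C/T_m, so T_m = √(T_H·T_C) = √(537.04 × 308.15) = 407 K.

T_m ≈ 407 K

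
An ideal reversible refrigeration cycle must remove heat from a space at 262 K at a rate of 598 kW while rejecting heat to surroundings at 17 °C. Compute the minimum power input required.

T_H = 17 °C → 17 + 273.15 = 290.15 K.
For a reversible refrigerator, COP_R = T_C/(T_H − T_C) = 262.00/28.15 = 9.3073.
W = Q_C/COP_R = 598/9.3073 = 64.3 kW.

Ẇ_in ≈ 64.3 kW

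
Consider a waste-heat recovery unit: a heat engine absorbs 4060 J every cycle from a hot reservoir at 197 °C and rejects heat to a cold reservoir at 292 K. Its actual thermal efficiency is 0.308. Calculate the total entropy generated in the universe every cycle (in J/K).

T_H = 197 °C → 197 + 273.15 = 470.15 K.
W = η·Q_H = 0.308 × 4060 = 1250 J, so Q_C = Q_H − W = 2810 J.
Reservoir entropy changes: ΔS_H = −Q_H/T_H = −4060/470.15 = -8.636 J/K and ΔS_C = +Q_C/T_C = 2810/292.00 = 9.622 J/K.
ΔS_univ = −Q_H/T_H + Q_C/T_C = 0.9861 J/K (> 0, since η = 0.308 < η_Carnot = 0.379).

ΔS_univ ≈ 0.9861 J/K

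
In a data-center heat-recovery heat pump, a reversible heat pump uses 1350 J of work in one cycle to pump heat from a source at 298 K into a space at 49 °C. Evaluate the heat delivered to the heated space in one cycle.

T_H = 49 °C → 49 + 273.15 = 322.15 K.
For a reversible heat pump, COP_HP = T_H/(T_H − T_C) = 322.15/24.15 = 13.3395.
Q_H = COP_HP · W = 13.3395 × 1350 = 18000 J.

Q_H ≈ 18000 J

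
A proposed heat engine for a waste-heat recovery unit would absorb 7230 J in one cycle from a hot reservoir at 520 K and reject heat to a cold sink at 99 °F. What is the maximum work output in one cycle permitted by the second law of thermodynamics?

T_C = 99 °F → (99 − 32) × 5/9 = 37.22 °C = 310.37 K.
No engine can exceed the Carnot limit: η_max = 1 − T_C/T_H = 1 − 310.37/520.00 = 0.4031.
W_max = η_max · Q_H = 0.4031 × 7230 = 2910 J.

W_max ≈ 2910 J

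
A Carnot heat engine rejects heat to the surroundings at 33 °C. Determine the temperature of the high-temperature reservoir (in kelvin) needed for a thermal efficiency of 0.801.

T_H ≈ 1538 K

T_C = 33 °C → 33 + 273.15 = 306.15 K.
From η = 1 − T_C/T_H, solving for T_H gives T_H = T_C/(1 − η) = 306.15/(1 − 0.801) = 1538 K.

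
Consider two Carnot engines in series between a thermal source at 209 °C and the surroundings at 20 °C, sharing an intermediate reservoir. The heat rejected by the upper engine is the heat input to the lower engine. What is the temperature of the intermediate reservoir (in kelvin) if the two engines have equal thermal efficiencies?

T_H = 209 °C → 209 + 273.15 = 482.15 K.
T_C = 20 °C → 20 + 273.15 = 293.15 K.
Equal efficiencies require 1 − T_m/T_H = 1 − T_C/T_m, i.e. T_m/T_H = T_C/T_m, so T_m = √(T_H·T_C) = √(482.15 × 293.15) = 376 K.

T_m ≈ 376 K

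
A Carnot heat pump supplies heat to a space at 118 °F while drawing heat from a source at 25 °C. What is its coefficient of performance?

COP_HP ≈ 14.1

T_H = 118 °F → (118 − 32) × 5/9 = 47.78 °C = 320.93 K.
T_C = 25 °C → 25 + 273.15 = 298.15 K.
COP_HP = T_H/(T_H − T_C) = 320.93/(320.93 − 298.15) = 14.1.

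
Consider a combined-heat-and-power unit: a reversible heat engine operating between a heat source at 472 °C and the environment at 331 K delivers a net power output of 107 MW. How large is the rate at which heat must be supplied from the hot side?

T_H = 472 °C → 472 + 273.15 = 745.15 K.
For a reversible engine, η = 1 − T_C/T_H = 1 − 331.00/745.15 = 0.5558.
Q_H = W/η = 107/0.5558 = 192.5 MW.

Q̇_H ≈ 192.5 MW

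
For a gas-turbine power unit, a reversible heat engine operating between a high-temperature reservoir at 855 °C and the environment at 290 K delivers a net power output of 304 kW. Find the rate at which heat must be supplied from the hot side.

T_H = 855 °C → 855 + 273.15 = 1128.15 K.
Carnot efficiency: η = 1 − T_C/T_H = 1 − 290.00/1128.15 = 0.7429.
Q_H = W/η = 304/0.7429 = 409 kW.

Q̇_H ≈ 409 kW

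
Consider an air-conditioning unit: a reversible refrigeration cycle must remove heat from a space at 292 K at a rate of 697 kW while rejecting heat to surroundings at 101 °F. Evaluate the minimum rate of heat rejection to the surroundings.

T_H = 101 °F → (101 − 32) × 5/9 = 38.33 °C = 311.48 K.
For a reversible cycle Q_H/Q_C = T_H/T_C, so Q_H = Q_C·T_H/T_C = 697 × 311.48/292.00 = 744 kW.

Q̇_H ≈ 744 kW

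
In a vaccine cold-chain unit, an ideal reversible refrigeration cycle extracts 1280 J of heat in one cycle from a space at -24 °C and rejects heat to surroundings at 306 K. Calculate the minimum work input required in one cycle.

W_in ≈ 292 J

T_C = -24 °C → -24 + 273.15 = 249.15 K.
Carnot COP: COP_R = T_C/(T_H − T_C) = 249.15/56.85 = 4.3826.
W = Q_C/COP_R = 1280/4.3826 = 292 J.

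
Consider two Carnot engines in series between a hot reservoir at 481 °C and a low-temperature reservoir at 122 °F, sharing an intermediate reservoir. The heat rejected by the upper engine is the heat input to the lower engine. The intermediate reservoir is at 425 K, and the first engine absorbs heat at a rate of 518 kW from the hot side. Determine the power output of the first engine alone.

T_H = 481 °C → 481 + 273.15 = 754.15 K.
T_C = 122 °F → (122 − 32) × 5/9 = 50.00 °C = 323.15 K.
First-stage efficiency η₁ = 1 − T_m/T_H = 1 − 425.00/754.15 = 0.4365.
W₁ = η₁·Q_H = 0.4365 × 518 = 226.1 kW.

Ẇ₁ ≈ 226.1 kW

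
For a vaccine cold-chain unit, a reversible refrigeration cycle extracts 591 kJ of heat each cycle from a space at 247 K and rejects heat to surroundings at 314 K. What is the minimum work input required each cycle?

W_in ≈ 160 kJ

The reversible coefficient of performance is COP_R = T_C/(T_H − T_C) = 247.00/67.00 = 3.6866.
W = Q_C/COP_R = 591/3.6866 = 160 kJ.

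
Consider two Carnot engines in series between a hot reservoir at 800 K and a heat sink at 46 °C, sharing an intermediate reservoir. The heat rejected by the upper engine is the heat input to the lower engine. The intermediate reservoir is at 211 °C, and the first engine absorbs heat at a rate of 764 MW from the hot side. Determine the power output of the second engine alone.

Ẇ₂ ≈ 158 MW

T_C = 46 °C → 46 + 273.15 = 319.15 K.
T_m = 211 °C → 211 + 273.15 = 484.15 K.
Heat entering the second stage: Q_m = Q_H·(T_m/T_H) = 764 × 484.15/800.00 = 462 MW.
Second-stage efficiency η₂ = 1 − T_C/T_m = 1 − 319.15/484.15 = 0.3408, so W₂ = η₂·Q_m = 158 MW.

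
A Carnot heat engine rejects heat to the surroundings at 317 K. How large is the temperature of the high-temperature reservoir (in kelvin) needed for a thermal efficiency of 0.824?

From η = 1 − T_C/T_H, solving for T_H gives T_H = T_C/(1 − η) = 317.00/(1 − 0.824) = 1800 K.

T_H ≈ 1800 K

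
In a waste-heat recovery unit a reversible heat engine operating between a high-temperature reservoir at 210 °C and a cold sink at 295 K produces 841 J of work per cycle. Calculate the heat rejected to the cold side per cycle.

Q_C ≈ 1320 J

T_H = 210 °C → 210 + 273.15 = 483.15 K.
The Carnot efficiency is η = 1 − T_C/T_H = 1 − 295.00/483.15 = 0.3894.
Since Q_C/Q_H = T_C/T_H and Q_H = W/η, Q_C = W·T_C/(T_H − T_C) = 841 × 295.00/188.15 = 1320 J.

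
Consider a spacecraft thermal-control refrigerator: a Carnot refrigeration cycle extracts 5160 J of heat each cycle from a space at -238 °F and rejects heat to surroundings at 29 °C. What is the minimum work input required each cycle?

W_in ≈ 7500 J

T_H = 29 °C → 29 + 273.15 = 302.15 K.
T_C = -238 °F → (-238 − 32) × 5/9 = -150.00 °C = 123.15 K.
The reversible coefficient of performance is COP_R = T_C/(T_H − T_C) = 123.15/179.00 = 0.6880.
W = Q_C/COP_R = 5160/0.6880 = 7500 J.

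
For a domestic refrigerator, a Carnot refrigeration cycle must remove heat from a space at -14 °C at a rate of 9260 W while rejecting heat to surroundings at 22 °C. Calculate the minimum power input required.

Ẇ_in ≈ 1290 W

T_H = 22 °C → 22 + 273.15 = 295.15 K.
T_C = -14 °C → -14 + 273.15 = 259.15 K.
Carnot COP: COP_R = T_C/(T_H − T_C) = 259.15/36.00 = 7.1986.
W = Q_C/COP_R = 9260/7.1986 = 1290 W.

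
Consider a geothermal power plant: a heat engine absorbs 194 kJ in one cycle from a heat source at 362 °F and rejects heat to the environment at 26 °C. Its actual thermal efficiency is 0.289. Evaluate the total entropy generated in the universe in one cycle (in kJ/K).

ΔS_univ ≈ 0.0361 kJ/K

T_H = 362 °F → (362 − 32) × 5/9 = 183.33 °C = 456.48 K.
T_C = 26 °C → 26 + 273.15 = 299.15 K.
W = η·Q_H = 0.289 × 194 = 56.07 kJ, so Q_C = Q_H − W = 137.9 kJ.
Reservoir entropy changes: ΔS_H = −Q_H/T_H = −194/456.48 = -0.4250 kJ/K and ΔS_C = +Q_C/T_C = 137.9/299.15 = 0.4611 kJ/K.
ΔS_univ = −Q_H/T_H + Q_C/T_C = 0.0361 kJ/K (> 0, since η = 0.289 < η_Carnot = 0.345).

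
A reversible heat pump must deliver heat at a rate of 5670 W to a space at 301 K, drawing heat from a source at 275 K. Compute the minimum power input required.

Ẇ_in ≈ 489.8 W

COP_HP = T_H/(T_H − T_C) = 301.00/26.00 = 11.5769.
W = Q_H/COP_HP = 5670/11.5769 = 489.8 W.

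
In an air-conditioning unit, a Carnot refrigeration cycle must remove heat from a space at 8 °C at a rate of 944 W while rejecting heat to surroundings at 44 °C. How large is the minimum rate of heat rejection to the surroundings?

Q̇_H ≈ 1060 W

T_H = 44 °C → 44 + 273.15 = 317.15 K.
T_C = 8 °C → 8 + 273.15 = 281.15 K.
For a reversible cycle Q_H/Q_C = T_H/T_C, so Q_H = Q_C·T_H/T_C = 944 × 317.15/281.15 = 1060 W.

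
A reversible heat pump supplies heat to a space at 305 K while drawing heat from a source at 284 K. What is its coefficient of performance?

COP_HP ≈ 14.52

The Carnot heat-pump COP is COP_HP = T_H/(T_H − T_C) = 305.00/(305.00 − 284.00) = 14.52.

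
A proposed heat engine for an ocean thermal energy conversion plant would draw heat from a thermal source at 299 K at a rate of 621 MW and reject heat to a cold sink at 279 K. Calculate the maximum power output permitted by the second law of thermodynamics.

Ẇ_max ≈ 41.5 MW

The upper bound on efficiency is η_max = 1 − T_C/T_H = 1 − 279.00/299.00 = 0.0669.
W_max = η_max · Q_H = 0.0669 × 621 = 41.5 MW.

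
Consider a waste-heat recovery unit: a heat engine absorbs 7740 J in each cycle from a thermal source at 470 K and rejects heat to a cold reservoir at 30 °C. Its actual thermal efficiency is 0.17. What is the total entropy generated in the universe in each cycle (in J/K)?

T_C = 30 °C → 30 + 273.15 = 303.15 K.
W = η·Q_H = 0.17 × 7740 = 1316 J, so Q_C = Q_H − W = 6424 J.
Reservoir entropy changes: ΔS_H = −Q_H/T_H = −7740/470.00 = -16.47 J/K and ΔS_C = +Q_C/T_C = 6424/303.15 = 21.19 J/K.
ΔS_univ = −Q_H/T_H + Q_C/T_C = 4.72 J/K (> 0, since η = 0.17 < η_Carnot = 0.355).

ΔS_univ ≈ 4.72 J/K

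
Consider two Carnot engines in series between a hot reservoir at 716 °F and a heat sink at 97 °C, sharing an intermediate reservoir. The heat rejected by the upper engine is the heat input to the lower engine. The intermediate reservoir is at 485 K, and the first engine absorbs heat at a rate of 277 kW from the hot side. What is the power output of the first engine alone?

Ẇ₁ ≈ 71.3 kW

T_H = 716 °F → (716 − 32) × 5/9 = 380.00 °C = 653.15 K.
T_C = 97 °C → 97 + 273.15 = 370.15 K.
First-stage efficiency η₁ = 1 − T_m/T_H = 1 − 485.00/653.15 = 0.2574.
W₁ = η₁·Q_H = 0.2574 × 277 = 71.3 kW.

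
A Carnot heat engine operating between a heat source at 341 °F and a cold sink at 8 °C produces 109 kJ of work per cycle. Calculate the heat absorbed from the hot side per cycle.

T_H = 341 °F → (341 − 32) × 5/9 = 171.67 °C = 444.82 K.
T_C = 8 °C → 8 + 273.15 = 281.15 K.
The Carnot efficiency is η = 1 − T_C/T_H = 1 − 281.15/444.82 = 0.3679.
Q_H = W/η = 109/0.3679 = 296.2 kJ.

Q_H ≈ 296.2 kJ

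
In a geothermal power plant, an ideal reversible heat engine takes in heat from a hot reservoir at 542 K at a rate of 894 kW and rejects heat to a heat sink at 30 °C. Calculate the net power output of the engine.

T_C = 30 °C → 30 + 273.15 = 303.15 K.
η_rev = 1 − T_C/T_H = 1 − 303.15/542.00 = 0.4407.
W = η·Q_H = 0.4407 × 894 = 394 kW.

Ẇ ≈ 394 kW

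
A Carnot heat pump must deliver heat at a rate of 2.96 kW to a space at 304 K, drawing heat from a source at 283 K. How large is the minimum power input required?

The Carnot heat-pump COP is COP_HP = T_H/(T_H − T_C) = 304.00/21.00 = 14.4762.
W = Q_H/COP_HP = 2.96/14.4762 = 0.204 kW.

Ẇ_in ≈ 0.204 kW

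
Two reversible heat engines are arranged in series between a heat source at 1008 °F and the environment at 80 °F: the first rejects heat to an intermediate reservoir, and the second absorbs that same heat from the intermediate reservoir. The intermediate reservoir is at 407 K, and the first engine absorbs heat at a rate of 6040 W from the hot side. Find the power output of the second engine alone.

Ẇ₂ ≈ 794 W

T_H = 1008 °F → (1008 − 32) × 5/9 = 542.22 °C = 815.37 K.
T_C = 80 °F → (80 − 32) × 5/9 = 26.67 °C = 299.82 K.
Heat entering the second stage: Q_m = Q_H·(T_m/T_H) = 6040 × 407.00/815.37 = 3010 W.
Second-stage efficiency η₂ = 1 − T_C/T_m = 1 − 299.82/407.00 = 0.2633, so W₂ = η₂·Q_m = 794 W.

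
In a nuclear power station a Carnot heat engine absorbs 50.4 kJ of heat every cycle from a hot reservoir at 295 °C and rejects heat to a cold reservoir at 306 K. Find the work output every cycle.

T_H = 295 °C → 295 + 273.15 = 568.15 K.
For a reversible engine, η = 1 − T_C/T_H = 1 − 306.00/568.15 = 0.4614.
W = η·Q_H = 0.4614 × 50.4 = 23.3 kJ.

W ≈ 23.3 kJ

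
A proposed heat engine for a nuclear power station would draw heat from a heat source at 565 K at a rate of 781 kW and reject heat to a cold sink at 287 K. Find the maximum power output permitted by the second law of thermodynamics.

By the Carnot theorem, η_max = 1 − T_C/T_H = 1 − 287.00/565.00 = 0.4920.
W_max = η_max · Q_H = 0.4920 × 781 = 384 kW.

Ẇ_max ≈ 384 kW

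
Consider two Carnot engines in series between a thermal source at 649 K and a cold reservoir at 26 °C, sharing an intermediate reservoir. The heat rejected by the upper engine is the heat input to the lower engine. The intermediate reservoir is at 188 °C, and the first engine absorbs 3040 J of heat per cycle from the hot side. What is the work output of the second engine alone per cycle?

W₂ ≈ 758.8 J

T_C = 26 °C → 26 + 273.15 = 299.15 K.
T_m = 188 °C → 188 + 273.15 = 461.15 K.
Heat entering the second stage: Q_m = Q_H·(T_m/T_H) = 3040 × 461.15/649.00 = 2160 J.
Second-stage efficiency η₂ = 1 − T_C/T_m = 1 − 299.15/461.15 = 0.3513, so W₂ = η₂·Q_m = 758.8 J.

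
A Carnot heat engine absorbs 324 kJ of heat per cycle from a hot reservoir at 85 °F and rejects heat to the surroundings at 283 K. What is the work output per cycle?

W ≈ 21.0 kJ

T_H = 85 °F → (85 − 32) × 5/9 = 29.44 °C = 302.59 K.
For a reversible engine, η = 1 − T_C/T_H = 1 − 283.00/302.59 = 0.0648.
W = η·Q_H = 0.0648 × 324 = 21.0 kJ.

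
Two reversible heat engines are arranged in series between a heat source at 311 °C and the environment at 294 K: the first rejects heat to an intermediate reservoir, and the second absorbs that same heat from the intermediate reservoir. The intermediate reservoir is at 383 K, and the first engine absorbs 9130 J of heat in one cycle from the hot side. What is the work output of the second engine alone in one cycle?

T_H = 311 °C → 311 + 273.15 = 584.15 K.
Heat entering the second stage: Q_m = Q_H·(T_m/T_H) = 9130 × 383.00/584.15 = 5990 J.
Second-stage efficiency η₂ = 1 − T_C/T_m = 1 − 294.00/383.00 = 0.2324, so W₂ = η₂·Q_m = 1390 J.

W₂ ≈ 1390 J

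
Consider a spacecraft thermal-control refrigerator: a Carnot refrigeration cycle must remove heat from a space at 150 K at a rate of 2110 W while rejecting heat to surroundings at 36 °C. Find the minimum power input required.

T_H = 36 °C → 36 + 273.15 = 309.15 K.
The reversible coefficient of performance is COP_R = T_C/(T_H − T_C) = 150.00/159.15 = 0.9425.
W = Q_C/COP_R = 2110/0.9425 = 2240 W.

Ẇ_in ≈ 2240 W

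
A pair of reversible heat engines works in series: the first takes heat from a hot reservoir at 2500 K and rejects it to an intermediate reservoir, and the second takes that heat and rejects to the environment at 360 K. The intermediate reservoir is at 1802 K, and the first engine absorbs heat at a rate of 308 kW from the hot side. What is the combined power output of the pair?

Ẇ_total ≈ 264 kW

Two reversible stages in series are equivalent to a single Carnot engine between T_H and T_C, so η_total = 1 − T_C/T_H = 1 − 360.00/2500.00 = 0.8560.
W_total = η_total · Q_H = 0.8560 × 308 = 264 kW.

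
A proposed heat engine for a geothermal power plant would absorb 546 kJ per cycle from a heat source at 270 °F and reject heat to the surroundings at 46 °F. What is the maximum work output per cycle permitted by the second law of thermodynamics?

T_H = 270 °F → (270 − 32) × 5/9 = 132.22 °C = 405.37 K.
T_C = 46 °F → (46 − 32) × 5/9 = 7.78 °C = 280.93 K.
By the Carnot theorem, η_max = 1 − T_C/T_H = 1 − 280.93/405.37 = 0.3070.
W_max = η_max · Q_H = 0.3070 × 546 = 168 kJ.

W_max ≈ 168 kJ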